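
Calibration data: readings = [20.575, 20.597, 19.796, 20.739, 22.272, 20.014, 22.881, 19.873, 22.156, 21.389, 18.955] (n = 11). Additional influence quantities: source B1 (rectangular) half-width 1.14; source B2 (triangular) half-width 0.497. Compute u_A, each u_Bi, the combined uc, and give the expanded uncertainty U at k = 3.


mean = (20.575 + 20.597 + 19.796 + 20.739 + 22.272 + 20.014 + 22.881 + 19.873 + 22.156 + 21.389 + 18.955) / 11 = 20.84063636
s = sqrt(sum((x - mean)^2)/(n-1)) = 1.2103536
u_A = s / sqrt(n) = 1.2103536 / sqrt(11) = 0.36493534
u_B1 = 1.14 / sqrt(3) = 0.65817931
u_B2 = 0.497 / sqrt(6) = 0.2028994
uc = sqrt(0.36493534^2 + 0.65817931^2 + 0.2028994^2) = 0.77945235
U = k * uc = 3 * 0.77945235
U = 2.3384

2.3384


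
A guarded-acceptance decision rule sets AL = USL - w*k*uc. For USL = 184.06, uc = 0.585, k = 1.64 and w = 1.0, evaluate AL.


U = k * uc = 1.64 * 0.585 = 0.9594
guard band g = w * U = 1.0 * 0.9594 = 0.9594
AL = USL - g = 184.06 - 0.9594
AL = 183.1006

183.1006


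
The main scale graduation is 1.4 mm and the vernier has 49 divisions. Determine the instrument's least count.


LC = MSD / n_div
= 1.4 / 49
= 0.0286

0.0286


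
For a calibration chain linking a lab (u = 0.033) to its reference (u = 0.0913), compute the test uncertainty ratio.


TUR = u_lab / u_ref
= 0.033 / 0.0913
= 0.3614

0.3614


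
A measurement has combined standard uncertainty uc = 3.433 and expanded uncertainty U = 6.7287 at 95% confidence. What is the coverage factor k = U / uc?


k = U / uc
k = 6.7287 / 3.433
k = 1.96

1.96


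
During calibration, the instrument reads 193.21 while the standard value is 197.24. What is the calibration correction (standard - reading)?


Correction = standard - reading
= 197.24 - 193.21
= 4.0300

4.0300


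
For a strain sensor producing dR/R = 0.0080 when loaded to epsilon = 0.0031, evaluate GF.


GF = (dR/R) / epsilon
= 0.0080 / 0.0031
= 2.5806

2.5806


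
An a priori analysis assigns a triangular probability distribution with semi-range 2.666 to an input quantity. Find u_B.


u_B = half_width / sqrt(6)
u_B = 2.666 / 2.4494897
u_B = 1.0884

1.0884


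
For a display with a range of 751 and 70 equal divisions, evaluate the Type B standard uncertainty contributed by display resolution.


resolution = range / divisions
resolution = 751 / 70 = 10.728571
u_res = resolution / (2*sqrt(3))
u_res = 10.728571 / 3.4641016
u_res = 3.0971

3.0971


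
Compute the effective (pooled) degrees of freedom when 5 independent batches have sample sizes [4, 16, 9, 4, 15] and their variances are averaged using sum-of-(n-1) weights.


nu = sum_i (n_i - 1)
nu = ((4 - 1) + (16 - 1) + (9 - 1) + (4 - 1) + (15 - 1))
nu = 3 + 15 + 8 + 3 + 14
nu = 43

43


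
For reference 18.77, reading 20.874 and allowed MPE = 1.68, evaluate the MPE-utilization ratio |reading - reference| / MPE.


e = indication - reference = 20.874 - 18.77 = 2.1040
|e| = 2.1040
ratio = |e| / MPE = 2.1040 / 1.68
ratio = 1.2524

1.2524


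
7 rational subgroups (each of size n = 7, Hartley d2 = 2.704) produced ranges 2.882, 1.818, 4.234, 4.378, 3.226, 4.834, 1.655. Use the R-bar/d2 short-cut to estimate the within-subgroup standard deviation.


R_bar = (2.882 + 1.818 + 4.234 + 4.378 + 3.226 + 4.834 + 1.655) / 7
R_bar = 23.027 / 7 = 3.2895714
sigma_hat = R_bar / d2 = 3.2895714 / 2.704 = 1.2166

1.2166


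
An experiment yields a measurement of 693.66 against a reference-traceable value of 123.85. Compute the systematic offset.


Systematic error = measured - true
= 693.66 - 123.85
= 569.8100

569.8100


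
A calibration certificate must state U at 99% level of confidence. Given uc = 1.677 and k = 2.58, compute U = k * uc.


U = k * uc
U = 2.58 * 1.677
U = 4.3267

4.3267


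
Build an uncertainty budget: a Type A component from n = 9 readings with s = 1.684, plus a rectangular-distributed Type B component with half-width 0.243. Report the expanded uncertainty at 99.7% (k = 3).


u_A = s / sqrt(n) = 1.684 / sqrt(9) = 0.56133333
u_B = half_width / sqrt(3) = 0.243 / sqrt(3) = 0.14029612
uc = sqrt(u_A^2 + u_B^2) = sqrt(0.56133333^2 + 0.14029612^2) = 0.57860013
U = k * uc = 3 * 0.57860013
U = 1.7358

1.7358


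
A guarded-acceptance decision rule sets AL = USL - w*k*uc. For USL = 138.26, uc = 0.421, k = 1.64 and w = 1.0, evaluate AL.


U = k * uc = 1.64 * 0.421 = 0.69044
guard band g = w * U = 1.0 * 0.69044 = 0.69044
AL = USL - g = 138.26 - 0.69044
AL = 137.5696

137.5696


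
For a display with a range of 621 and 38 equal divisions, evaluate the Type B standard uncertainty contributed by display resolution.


resolution = range / divisions
resolution = 621 / 38 = 16.342105
u_res = resolution / (2*sqrt(3))
u_res = 16.342105 / 3.4641016
u_res = 4.7176

4.7176


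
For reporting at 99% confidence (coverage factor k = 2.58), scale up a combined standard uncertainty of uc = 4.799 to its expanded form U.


U = k * uc
U = 2.58 * 4.799
U = 12.3814

12.3814


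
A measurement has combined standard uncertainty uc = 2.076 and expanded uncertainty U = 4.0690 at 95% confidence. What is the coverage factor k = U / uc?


k = U / uc
k = 4.0690 / 2.076
k = 1.96

1.96


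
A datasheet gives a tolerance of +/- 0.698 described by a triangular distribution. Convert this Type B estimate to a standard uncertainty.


u_B = half_width / sqrt(6)
u_B = 0.698 / 2.4494897
u_B = 0.2850

0.2850


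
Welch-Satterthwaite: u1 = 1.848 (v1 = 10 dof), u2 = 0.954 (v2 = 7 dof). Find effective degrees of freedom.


uc = sqrt(u1^2 + u2^2) = sqrt(1.848^2 + 0.954^2) = 2.0797163
v_eff = uc^4 / (u1^4/v1 + u2^4/v2)
= 2.0797163^4 / (1.848^4/10 + 0.954^4/7)
= 18.707527 / 1.2846237
v_eff = 14.5627

14.5627


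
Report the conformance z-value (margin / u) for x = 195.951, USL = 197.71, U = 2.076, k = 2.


u = U / k = 2.076 / 2 = 1.038
margin = |USL - x| = |197.71 - 195.951| = 1.759
z = margin / u = 1.759 / 1.038
z = 1.6946

1.6946


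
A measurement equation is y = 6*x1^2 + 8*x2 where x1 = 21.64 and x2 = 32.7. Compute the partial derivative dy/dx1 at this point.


y = 6*x1^2 + 8*x2
dy/dx1 = 2*6*x1
Evaluate at x1 = 21.64: c1 = 12 * 21.64
c1 = 259.6800

259.6800


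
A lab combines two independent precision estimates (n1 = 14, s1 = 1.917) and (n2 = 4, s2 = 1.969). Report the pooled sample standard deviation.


s_p = sqrt(((n1-1)*s1^2 + (n2-1)*s2^2) / (n1+n2-2))
numerator = (14-1)*1.917^2 + (4-1)*1.969^2 = 47.773557 + 11.630883 = 59.40444
denominator = 14 + 4 - 2 = 16
s_p^2 = 59.40444 / 16 = 3.7127775
s_p = sqrt(3.7127775) = 1.9269

1.9269


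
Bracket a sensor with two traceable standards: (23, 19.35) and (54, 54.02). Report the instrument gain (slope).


slope = (y2 - y1) / (x2 - x1)
= (54.02 - 19.35) / (54 - 23)
= 34.6700 / 31
= 1.1184

1.1184


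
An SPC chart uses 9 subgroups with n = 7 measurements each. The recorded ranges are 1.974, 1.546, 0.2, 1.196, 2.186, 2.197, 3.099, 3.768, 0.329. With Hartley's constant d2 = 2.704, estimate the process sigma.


R_bar = (1.974 + 1.546 + 0.2 + 1.196 + 2.186 + 2.197 + 3.099 + 3.768 + 0.329) / 9
R_bar = 16.495 / 9 = 1.8327778
sigma_hat = R_bar / d2 = 1.8327778 / 2.704 = 0.6778

0.6778


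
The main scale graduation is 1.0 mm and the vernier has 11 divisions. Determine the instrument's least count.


LC = MSD / n_div
= 1.0 / 11
= 0.0909

0.0909


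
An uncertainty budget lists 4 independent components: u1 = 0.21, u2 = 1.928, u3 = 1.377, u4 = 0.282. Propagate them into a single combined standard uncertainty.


uc = sqrt(0.21^2 + 1.928^2 + 1.377^2 + 0.282^2)
uc = sqrt(5.736937)
uc = 2.3952

2.3952


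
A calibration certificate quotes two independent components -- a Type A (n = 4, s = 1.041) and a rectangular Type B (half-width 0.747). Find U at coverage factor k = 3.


u_A = s / sqrt(n) = 1.041 / sqrt(4) = 0.5205
u_B = half_width / sqrt(3) = 0.747 / sqrt(3) = 0.43128065
uc = sqrt(u_A^2 + u_B^2) = sqrt(0.5205^2 + 0.43128065^2) = 0.67596098
U = k * uc = 3 * 0.67596098
U = 2.0279

2.0279


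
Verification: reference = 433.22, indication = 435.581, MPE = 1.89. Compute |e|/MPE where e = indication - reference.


e = indication - reference = 435.581 - 433.22 = 2.3610
|e| = 2.3610
ratio = |e| / MPE = 2.3610 / 1.89
ratio = 1.2492

1.2492


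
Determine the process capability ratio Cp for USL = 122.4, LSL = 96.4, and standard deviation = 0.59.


Cp = (USL - LSL) / (6 * sigma)
= (122.4 - 96.4) / (6 * 0.59)
= 26.0000 / 3.5400
= 7.3446

7.3446


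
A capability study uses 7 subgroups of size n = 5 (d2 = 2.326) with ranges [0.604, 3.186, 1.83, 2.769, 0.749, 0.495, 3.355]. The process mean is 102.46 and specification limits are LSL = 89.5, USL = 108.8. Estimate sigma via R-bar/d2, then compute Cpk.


R_bar = (0.604 + 3.186 + 1.83 + 2.769 + 0.749 + 0.495 + 3.355) / 7 = 1.8554286
sigma = R_bar / d2 = 1.8554286 / 2.326 = 0.79769071
Cp = (USL - LSL)/(6*sigma) = (108.8 - 89.5)/(6*0.79769071) = 4.0325
Cpu = (108.8 - 102.46)/(3*0.79769071) = 2.6493
Cpl = (102.46 - 89.5)/(3*0.79769071) = 5.4156
Cpk = min(Cpu, Cpl) = 2.6493

2.6493


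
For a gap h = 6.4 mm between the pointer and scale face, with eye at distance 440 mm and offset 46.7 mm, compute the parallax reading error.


error = h * offset / d
= 6.4 * 46.7 / 440
= 0.6793

0.6793


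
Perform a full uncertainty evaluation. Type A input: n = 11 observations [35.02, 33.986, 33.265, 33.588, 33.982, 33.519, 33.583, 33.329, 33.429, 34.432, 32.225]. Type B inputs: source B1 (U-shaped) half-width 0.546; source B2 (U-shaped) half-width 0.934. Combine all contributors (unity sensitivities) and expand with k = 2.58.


mean = (35.02 + 33.986 + 33.265 + 33.588 + 33.982 + 33.519 + 33.583 + 33.329 + 33.429 + 34.432 + 32.225) / 11 = 33.66890909
s = sqrt(sum((x - mean)^2)/(n-1)) = 0.71160642
u_A = s / sqrt(n) = 0.71160642 / sqrt(11) = 0.21455741
u_B1 = 0.546 / sqrt(2) = 0.3860803
u_B2 = 0.934 / sqrt(2) = 0.66043773
uc = sqrt(0.21455741^2 + 0.3860803^2 + 0.66043773^2) = 0.79452557
U = k * uc = 2.58 * 0.79452557
U = 2.0499

2.0499


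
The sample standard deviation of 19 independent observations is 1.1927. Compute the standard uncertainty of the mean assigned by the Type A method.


u_A = s / sqrt(n)
u_A = 1.1927 / sqrt(19)
u_A = 1.1927 / 4.3588989
u_A = 0.2736

0.2736


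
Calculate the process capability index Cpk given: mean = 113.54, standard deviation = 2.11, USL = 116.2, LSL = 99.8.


Cpu = (USL - mean) / (3*sigma) = (116.2 - 113.54) / (3*2.11) = 0.4202
Cpl = (mean - LSL) / (3*sigma) = (113.54 - 99.8) / (3*2.11) = 2.1706
Cpk = min(Cpu, Cpl) = 0.4202

0.4202


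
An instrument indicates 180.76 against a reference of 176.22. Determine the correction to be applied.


Correction = standard - reading
= 176.22 - 180.76
= -4.5400

-4.5400


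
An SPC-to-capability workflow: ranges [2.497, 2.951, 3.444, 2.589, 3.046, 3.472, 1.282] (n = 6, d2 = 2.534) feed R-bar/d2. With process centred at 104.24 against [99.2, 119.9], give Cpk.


R_bar = (2.497 + 2.951 + 3.444 + 2.589 + 3.046 + 3.472 + 1.282) / 7 = 2.7544286
sigma = R_bar / d2 = 2.7544286 / 2.534 = 1.0869884
Cp = (USL - LSL)/(6*sigma) = (119.9 - 99.2)/(6*1.0869884) = 3.1739
Cpu = (119.9 - 104.24)/(3*1.0869884) = 4.8023
Cpl = (104.24 - 99.2)/(3*1.0869884) = 1.5456
Cpk = min(Cpu, Cpl) = 1.5456

1.5456


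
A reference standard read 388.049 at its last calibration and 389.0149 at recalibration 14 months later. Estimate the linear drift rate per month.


rate = (v2 - v1) / months
= (389.0149 - 388.049) / 14
= 0.9659 / 14
= 0.0690

0.0690


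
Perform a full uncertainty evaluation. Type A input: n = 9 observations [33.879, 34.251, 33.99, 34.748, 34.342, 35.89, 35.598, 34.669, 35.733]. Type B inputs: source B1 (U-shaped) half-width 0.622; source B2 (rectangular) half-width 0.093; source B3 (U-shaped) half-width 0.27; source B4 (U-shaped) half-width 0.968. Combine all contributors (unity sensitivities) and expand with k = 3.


mean = (33.879 + 34.251 + 33.99 + 34.748 + 34.342 + 35.89 + 35.598 + 34.669 + 35.733) / 9 = 34.78888889
s = sqrt(sum((x - mean)^2)/(n-1)) = 0.76889961
u_A = s / sqrt(n) = 0.76889961 / sqrt(9) = 0.25629987
u_B1 = 0.622 / sqrt(2) = 0.43982042
u_B2 = 0.093 / sqrt(3) = 0.053693575
u_B3 = 0.27 / sqrt(2) = 0.19091883
u_B4 = 0.968 / sqrt(2) = 0.68447936
uc = sqrt(0.25629987^2 + 0.43982042^2 + 0.053693575^2 + 0.19091883^2 + 0.68447936^2) = 0.87577201
U = k * uc = 3 * 0.87577201
U = 2.6273

2.6273


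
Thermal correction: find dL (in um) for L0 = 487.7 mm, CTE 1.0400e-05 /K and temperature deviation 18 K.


dL = L * alpha * dT
= 487.7 * 1.0400e-05 * 18
= 0.0912974 mm
dL_um = 0.0912974 * 1000 = 91.2974 um

91.2974


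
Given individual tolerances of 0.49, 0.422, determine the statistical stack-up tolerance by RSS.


RSS = sqrt(0.49^2 + 0.422^2)
= sqrt(0.418184)
= 0.6467

0.6467


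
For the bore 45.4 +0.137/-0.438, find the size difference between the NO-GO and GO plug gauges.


GO = nominal - lower_tol (smallest hole = maximum material condition)
GO = 45.4 - 0.438 = 44.962
NO-GO = nominal + upper_tol (largest hole = least material condition)
NO-GO = 45.4 + 0.137 = 45.537
spread = NO-GO - GO = 45.537 - 44.962 = 0.5750

0.5750


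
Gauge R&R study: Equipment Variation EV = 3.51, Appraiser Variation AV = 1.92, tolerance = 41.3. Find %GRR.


GRR = sqrt(EV^2 + AV^2) = sqrt(3.51^2 + 1.92^2) = 4.0008124
%GRR = GRR / tol * 100 = 4.0008124 / 41.3 * 100
%GRR = 9.6872

9.6872


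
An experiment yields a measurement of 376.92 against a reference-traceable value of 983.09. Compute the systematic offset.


Systematic error = measured - true
= 376.92 - 983.09
= -606.1700

-606.1700


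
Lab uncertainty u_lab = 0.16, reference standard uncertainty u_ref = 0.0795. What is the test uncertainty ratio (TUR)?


TUR = u_lab / u_ref
= 0.16 / 0.0795
= 2.0126

2.0126


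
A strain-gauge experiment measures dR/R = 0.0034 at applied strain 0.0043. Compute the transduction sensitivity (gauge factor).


GF = (dR/R) / epsilon
= 0.0034 / 0.0043
= 0.7907

0.7907


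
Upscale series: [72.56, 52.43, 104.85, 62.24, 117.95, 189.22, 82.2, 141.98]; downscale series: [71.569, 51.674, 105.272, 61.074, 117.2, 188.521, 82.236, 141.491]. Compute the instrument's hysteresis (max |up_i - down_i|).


|72.56 - 71.569| = 0.9910
|52.43 - 51.674| = 0.7560
|104.85 - 105.272| = 0.4220
|62.24 - 61.074| = 1.1660
|117.95 - 117.2| = 0.7500
|189.22 - 188.521| = 0.6990
|82.2 - 82.236| = 0.0360
|141.98 - 141.491| = 0.4890
hysteresis = max(diffs) = 1.1660

1.1660


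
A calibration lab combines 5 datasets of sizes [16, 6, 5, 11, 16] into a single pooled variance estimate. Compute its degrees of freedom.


nu = sum_i (n_i - 1)
nu = ((16 - 1) + (6 - 1) + (5 - 1) + (11 - 1) + (16 - 1))
nu = 15 + 5 + 4 + 10 + 15
nu = 49

49


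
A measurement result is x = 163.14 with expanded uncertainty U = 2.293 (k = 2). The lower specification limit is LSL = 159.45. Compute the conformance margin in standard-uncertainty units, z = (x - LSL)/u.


u = U / k = 2.293 / 2 = 1.1465
margin = |LSL - x| = |159.45 - 163.14| = 3.69
z = margin / u = 3.69 / 1.1465
z = 3.2185

3.2185


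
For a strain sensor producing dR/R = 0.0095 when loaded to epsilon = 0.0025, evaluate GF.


GF = (dR/R) / epsilon
= 0.0095 / 0.0025
= 3.8000

3.8000


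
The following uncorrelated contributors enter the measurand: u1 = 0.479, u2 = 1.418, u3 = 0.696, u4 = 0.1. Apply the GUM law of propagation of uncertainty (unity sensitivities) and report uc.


uc = sqrt(0.479^2 + 1.418^2 + 0.696^2 + 0.1^2)
uc = sqrt(2.734581)
uc = 1.6537

1.6537


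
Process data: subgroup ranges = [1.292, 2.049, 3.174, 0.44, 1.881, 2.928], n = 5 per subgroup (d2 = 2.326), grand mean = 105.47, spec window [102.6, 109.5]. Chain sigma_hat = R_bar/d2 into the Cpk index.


R_bar = (1.292 + 2.049 + 3.174 + 0.44 + 1.881 + 2.928) / 6 = 1.9606667
sigma = R_bar / d2 = 1.9606667 / 2.326 = 0.84293495
Cp = (USL - LSL)/(6*sigma) = (109.5 - 102.6)/(6*0.84293495) = 1.3643
Cpu = (109.5 - 105.47)/(3*0.84293495) = 1.5936
Cpl = (105.47 - 102.6)/(3*0.84293495) = 1.1349
Cpk = min(Cpu, Cpl) = 1.1349

1.1349


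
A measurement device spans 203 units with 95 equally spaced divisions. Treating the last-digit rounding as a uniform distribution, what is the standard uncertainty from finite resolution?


resolution = range / divisions
resolution = 203 / 95 = 2.1368421
u_res = resolution / (2*sqrt(3))
u_res = 2.1368421 / 3.4641016
u_res = 0.6169

0.6169


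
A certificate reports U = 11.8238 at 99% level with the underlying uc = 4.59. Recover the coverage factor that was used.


k = U / uc
k = 11.8238 / 4.59
k = 2.576

2.576


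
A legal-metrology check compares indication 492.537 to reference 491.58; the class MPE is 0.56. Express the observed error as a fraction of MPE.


e = indication - reference = 492.537 - 491.58 = 0.9570
|e| = 0.9570
ratio = |e| / MPE = 0.9570 / 0.56
ratio = 1.7089

1.7089


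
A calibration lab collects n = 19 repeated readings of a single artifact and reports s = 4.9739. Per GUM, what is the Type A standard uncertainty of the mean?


u_A = s / sqrt(n)
u_A = 4.9739 / sqrt(19)
u_A = 4.9739 / 4.3588989
u_A = 1.1411

1.1411


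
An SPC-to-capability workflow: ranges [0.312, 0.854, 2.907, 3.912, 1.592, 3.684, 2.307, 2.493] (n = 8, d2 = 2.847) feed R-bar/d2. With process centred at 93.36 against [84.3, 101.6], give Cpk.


R_bar = (0.312 + 0.854 + 2.907 + 3.912 + 1.592 + 3.684 + 2.307 + 2.493) / 8 = 2.257625
sigma = R_bar / d2 = 2.257625 / 2.847 = 0.79298384
Cp = (USL - LSL)/(6*sigma) = (101.6 - 84.3)/(6*0.79298384) = 3.6361
Cpu = (101.6 - 93.36)/(3*0.79298384) = 3.4637
Cpl = (93.36 - 84.3)/(3*0.79298384) = 3.8084
Cpk = min(Cpu, Cpl) = 3.4637

3.4637


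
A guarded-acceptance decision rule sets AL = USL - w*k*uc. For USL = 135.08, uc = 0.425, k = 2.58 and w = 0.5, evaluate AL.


U = k * uc = 2.58 * 0.425 = 1.0965
guard band g = w * U = 0.5 * 1.0965 = 0.54825
AL = USL - g = 135.08 - 0.54825
AL = 134.5318

134.5318


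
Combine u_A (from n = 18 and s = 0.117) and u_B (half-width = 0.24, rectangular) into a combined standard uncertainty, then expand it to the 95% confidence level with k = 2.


u_A = s / sqrt(n) = 0.117 / sqrt(18) = 0.027577164
u_B = half_width / sqrt(3) = 0.24 / sqrt(3) = 0.13856406
uc = sqrt(u_A^2 + u_B^2) = sqrt(0.027577164^2 + 0.13856406^2) = 0.14128163
U = k * uc = 2 * 0.14128163
U = 0.2826

0.2826


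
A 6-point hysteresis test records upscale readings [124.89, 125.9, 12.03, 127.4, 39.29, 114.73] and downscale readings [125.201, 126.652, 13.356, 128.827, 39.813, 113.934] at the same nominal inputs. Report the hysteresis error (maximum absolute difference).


|124.89 - 125.201| = 0.3110
|125.9 - 126.652| = 0.7520
|12.03 - 13.356| = 1.3260
|127.4 - 128.827| = 1.4270
|39.29 - 39.813| = 0.5230
|114.73 - 113.934| = 0.7960
hysteresis = max(diffs) = 1.4270

1.4270


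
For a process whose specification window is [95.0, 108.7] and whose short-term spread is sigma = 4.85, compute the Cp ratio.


Cp = (USL - LSL) / (6 * sigma)
= (108.7 - 95.0) / (6 * 4.85)
= 13.7000 / 29.1000
= 0.4708

0.4708


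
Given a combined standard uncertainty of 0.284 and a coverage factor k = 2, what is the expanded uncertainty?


U = k * uc
U = 2 * 0.284
U = 0.5680

0.5680


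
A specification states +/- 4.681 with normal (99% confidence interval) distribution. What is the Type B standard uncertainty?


u_B = half_width / 2.576
u_B = 4.681 / 2.576
u_B = 1.8172

1.8172


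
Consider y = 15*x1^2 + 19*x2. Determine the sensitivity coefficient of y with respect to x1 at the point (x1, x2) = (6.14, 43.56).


y = 15*x1^2 + 19*x2
dy/dx1 = 2*15*x1
Evaluate at x1 = 6.14: c1 = 30 * 6.14
c1 = 184.2000

184.2000


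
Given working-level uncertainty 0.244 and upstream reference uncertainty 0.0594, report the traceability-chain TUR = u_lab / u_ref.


TUR = u_lab / u_ref
= 0.244 / 0.0594
= 4.1077

4.1077


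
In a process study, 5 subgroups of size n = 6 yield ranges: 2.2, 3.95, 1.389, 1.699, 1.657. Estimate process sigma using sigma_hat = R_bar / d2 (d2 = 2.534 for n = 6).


R_bar = (2.2 + 3.95 + 1.389 + 1.699 + 1.657) / 5
R_bar = 10.895 / 5 = 2.179
sigma_hat = R_bar / d2 = 2.179 / 2.534 = 0.8599

0.8599


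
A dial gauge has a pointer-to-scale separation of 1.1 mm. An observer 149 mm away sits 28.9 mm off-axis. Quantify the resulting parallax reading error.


error = h * offset / d
= 1.1 * 28.9 / 149
= 0.2134

0.2134


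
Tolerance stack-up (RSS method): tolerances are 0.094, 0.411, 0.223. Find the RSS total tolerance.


RSS = sqrt(0.094^2 + 0.411^2 + 0.223^2)
= sqrt(0.227486)
= 0.4770

0.4770


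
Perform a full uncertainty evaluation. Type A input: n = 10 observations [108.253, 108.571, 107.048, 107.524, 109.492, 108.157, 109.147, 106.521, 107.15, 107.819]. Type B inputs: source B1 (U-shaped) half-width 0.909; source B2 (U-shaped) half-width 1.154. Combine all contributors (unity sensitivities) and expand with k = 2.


mean = (108.253 + 108.571 + 107.048 + 107.524 + 109.492 + 108.157 + 109.147 + 106.521 + 107.15 + 107.819) / 10 = 107.9682
s = sqrt(sum((x - mean)^2)/(n-1)) = 0.94409519
u_A = s / sqrt(n) = 0.94409519 / sqrt(10) = 0.29854911
u_B1 = 0.909 / sqrt(2) = 0.64276006
u_B2 = 1.154 / sqrt(2) = 0.81600123
uc = sqrt(0.29854911^2 + 0.64276006^2 + 0.81600123^2) = 1.0808007
U = k * uc = 2 * 1.0808007
U = 2.1616

2.1616


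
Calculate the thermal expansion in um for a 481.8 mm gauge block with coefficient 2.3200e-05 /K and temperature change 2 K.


dL = L * alpha * dT
= 481.8 * 2.3200e-05 * 2
= 0.0223555 mm
dL_um = 0.0223555 * 1000 = 22.3555 um

22.3555


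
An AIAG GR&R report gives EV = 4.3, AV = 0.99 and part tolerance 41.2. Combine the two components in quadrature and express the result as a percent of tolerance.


GRR = sqrt(EV^2 + AV^2) = sqrt(4.3^2 + 0.99^2) = 4.4124936
%GRR = GRR / tol * 100 = 4.4124936 / 41.2 * 100
%GRR = 10.7099

10.7099


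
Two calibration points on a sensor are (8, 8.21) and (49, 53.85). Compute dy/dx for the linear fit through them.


slope = (y2 - y1) / (x2 - x1)
= (53.85 - 8.21) / (49 - 8)
= 45.6400 / 41
= 1.1132

1.1132


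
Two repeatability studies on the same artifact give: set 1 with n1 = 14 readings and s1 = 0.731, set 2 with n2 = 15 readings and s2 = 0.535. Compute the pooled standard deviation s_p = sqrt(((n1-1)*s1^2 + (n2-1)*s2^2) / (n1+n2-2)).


s_p = sqrt(((n1-1)*s1^2 + (n2-1)*s2^2) / (n1+n2-2))
numerator = (14-1)*0.731^2 + (15-1)*0.535^2 = 6.946693 + 4.00715 = 10.953843
denominator = 14 + 15 - 2 = 27
s_p^2 = 10.953843 / 27 = 0.40569789
s_p = sqrt(0.40569789) = 0.6369

0.6369


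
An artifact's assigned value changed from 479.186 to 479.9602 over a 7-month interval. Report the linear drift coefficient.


rate = (v2 - v1) / months
= (479.9602 - 479.186) / 7
= 0.7742 / 7
= 0.1106

0.1106


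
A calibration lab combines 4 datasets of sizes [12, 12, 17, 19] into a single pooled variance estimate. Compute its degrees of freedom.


nu = sum_i (n_i - 1)
nu = ((12 - 1) + (12 - 1) + (17 - 1) + (19 - 1))
nu = 11 + 11 + 16 + 18
nu = 56

56


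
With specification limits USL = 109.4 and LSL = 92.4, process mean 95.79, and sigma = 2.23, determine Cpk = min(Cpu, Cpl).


Cpu = (USL - mean) / (3*sigma) = (109.4 - 95.79) / (3*2.23) = 2.0344
Cpl = (mean - LSL) / (3*sigma) = (95.79 - 92.4) / (3*2.23) = 0.5067
Cpk = min(Cpu, Cpl) = 0.5067

0.5067


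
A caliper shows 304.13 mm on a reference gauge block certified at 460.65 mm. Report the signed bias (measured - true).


Systematic error = measured - true
= 304.13 - 460.65
= -156.5200

-156.5200


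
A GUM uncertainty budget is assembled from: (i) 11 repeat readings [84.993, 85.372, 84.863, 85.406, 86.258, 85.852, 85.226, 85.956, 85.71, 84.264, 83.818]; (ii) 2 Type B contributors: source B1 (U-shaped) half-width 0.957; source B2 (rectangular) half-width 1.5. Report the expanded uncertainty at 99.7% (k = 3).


mean = (84.993 + 85.372 + 84.863 + 85.406 + 86.258 + 85.852 + 85.226 + 85.956 + 85.71 + 84.264 + 83.818) / 11 = 85.24709091
s = sqrt(sum((x - mean)^2)/(n-1)) = 0.73258753
u_A = s / sqrt(n) = 0.73258753 / sqrt(11) = 0.22088345
u_B1 = 0.957 / sqrt(2) = 0.67670119
u_B2 = 1.5 / sqrt(3) = 0.8660254
uc = sqrt(0.22088345^2 + 0.67670119^2 + 0.8660254^2) = 1.1210326
U = k * uc = 3 * 1.1210326
U = 3.3631

3.3631


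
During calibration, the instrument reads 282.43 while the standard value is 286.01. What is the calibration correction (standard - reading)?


Correction = standard - reading
= 286.01 - 282.43
= 3.5800

3.5800


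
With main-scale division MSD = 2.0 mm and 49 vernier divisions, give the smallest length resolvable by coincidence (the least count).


LC = MSD / n_div
= 2.0 / 49
= 0.0408

0.0408


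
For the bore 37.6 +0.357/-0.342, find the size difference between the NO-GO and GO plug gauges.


GO = nominal - lower_tol (smallest hole = maximum material condition)
GO = 37.6 - 0.342 = 37.258
NO-GO = nominal + upper_tol (largest hole = least material condition)
NO-GO = 37.6 + 0.357 = 37.957
spread = NO-GO - GO = 37.957 - 37.258 = 0.6990

0.6990


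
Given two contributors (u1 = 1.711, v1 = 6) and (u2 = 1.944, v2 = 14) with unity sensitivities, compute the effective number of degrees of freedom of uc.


uc = sqrt(u1^2 + u2^2) = sqrt(1.711^2 + 1.944^2) = 2.5897214
v_eff = uc^4 / (u1^4/v1 + u2^4/v2)
= 2.5897214^4 / (1.711^4/6 + 1.944^4/14)
= 44.979247 / 2.44853
v_eff = 18.3699

18.3699


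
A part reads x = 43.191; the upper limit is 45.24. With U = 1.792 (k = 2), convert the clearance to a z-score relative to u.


u = U / k = 1.792 / 2 = 0.896
margin = |USL - x| = |45.24 - 43.191| = 2.049
z = margin / u = 2.049 / 0.896
z = 2.2868

2.2868


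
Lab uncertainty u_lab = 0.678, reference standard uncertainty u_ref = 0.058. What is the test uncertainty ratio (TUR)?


TUR = u_lab / u_ref
= 0.678 / 0.058
= 11.6897

11.6897


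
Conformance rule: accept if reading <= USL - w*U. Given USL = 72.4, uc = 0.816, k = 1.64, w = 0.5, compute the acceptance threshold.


U = k * uc = 1.64 * 0.816 = 1.33824
guard band g = w * U = 0.5 * 1.33824 = 0.66912
AL = USL - g = 72.4 - 0.66912
AL = 71.7309

71.7309


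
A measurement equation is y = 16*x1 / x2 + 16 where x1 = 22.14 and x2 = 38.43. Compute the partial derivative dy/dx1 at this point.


y = 16*x1 / x2 + 16
dy/dx1 = 16/x2
Evaluate at x2 = 38.43: c1 = 16 / 38.43
c1 = 0.4163

0.4163


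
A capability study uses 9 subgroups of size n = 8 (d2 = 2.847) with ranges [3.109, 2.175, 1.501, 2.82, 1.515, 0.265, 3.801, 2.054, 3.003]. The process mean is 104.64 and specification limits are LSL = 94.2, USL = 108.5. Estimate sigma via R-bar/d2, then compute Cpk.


R_bar = (3.109 + 2.175 + 1.501 + 2.82 + 1.515 + 0.265 + 3.801 + 2.054 + 3.003) / 9 = 2.2492222
sigma = R_bar / d2 = 2.2492222 / 2.847 = 0.79003238
Cp = (USL - LSL)/(6*sigma) = (108.5 - 94.2)/(6*0.79003238) = 3.0168
Cpu = (108.5 - 104.64)/(3*0.79003238) = 1.6286
Cpl = (104.64 - 94.2)/(3*0.79003238) = 4.4049
Cpk = min(Cpu, Cpl) = 1.6286

1.6286


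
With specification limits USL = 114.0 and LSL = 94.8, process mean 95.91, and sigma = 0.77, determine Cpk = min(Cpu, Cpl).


Cpu = (USL - mean) / (3*sigma) = (114.0 - 95.91) / (3*0.77) = 7.8312
Cpl = (mean - LSL) / (3*sigma) = (95.91 - 94.8) / (3*0.77) = 0.4805
Cpk = min(Cpu, Cpl) = 0.4805

0.4805


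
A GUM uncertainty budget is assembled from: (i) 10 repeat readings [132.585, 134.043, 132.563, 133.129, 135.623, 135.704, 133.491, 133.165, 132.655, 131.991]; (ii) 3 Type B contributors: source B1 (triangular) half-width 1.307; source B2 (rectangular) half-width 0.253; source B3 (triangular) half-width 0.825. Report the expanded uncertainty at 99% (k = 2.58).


mean = (132.585 + 134.043 + 132.563 + 133.129 + 135.623 + 135.704 + 133.491 + 133.165 + 132.655 + 131.991) / 10 = 133.4949
s = sqrt(sum((x - mean)^2)/(n-1)) = 1.2743443
u_A = s / sqrt(n) = 1.2743443 / sqrt(10) = 0.40298305
u_B1 = 1.307 / sqrt(6) = 0.53358052
u_B2 = 0.253 / sqrt(3) = 0.14606962
u_B3 = 0.825 / sqrt(6) = 0.33680484
uc = sqrt(0.40298305^2 + 0.53358052^2 + 0.14606962^2 + 0.33680484^2) = 0.76280885
U = k * uc = 2.58 * 0.76280885
U = 1.9680

1.9680


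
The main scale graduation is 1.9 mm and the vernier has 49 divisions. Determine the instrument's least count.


LC = MSD / n_div
= 1.9 / 49
= 0.0388

0.0388


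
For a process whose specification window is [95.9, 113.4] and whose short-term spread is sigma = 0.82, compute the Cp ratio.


Cp = (USL - LSL) / (6 * sigma)
= (113.4 - 95.9) / (6 * 0.82)
= 17.5000 / 4.9200
= 3.5569

3.5569


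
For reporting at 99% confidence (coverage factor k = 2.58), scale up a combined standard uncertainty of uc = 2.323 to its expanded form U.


U = k * uc
U = 2.58 * 2.323
U = 5.9933

5.9933


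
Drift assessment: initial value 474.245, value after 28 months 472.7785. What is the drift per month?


rate = (v2 - v1) / months
= (472.7785 - 474.245) / 28
= -1.4665 / 28
= -0.0524

-0.0524


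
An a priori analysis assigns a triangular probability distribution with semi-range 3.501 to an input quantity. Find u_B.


u_B = half_width / sqrt(6)
u_B = 3.501 / 2.4494897
u_B = 1.4293

1.4293


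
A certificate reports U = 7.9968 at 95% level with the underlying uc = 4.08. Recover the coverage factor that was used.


k = U / uc
k = 7.9968 / 4.08
k = 1.96

1.96


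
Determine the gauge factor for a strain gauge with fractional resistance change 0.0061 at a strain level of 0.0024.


GF = (dR/R) / epsilon
= 0.0061 / 0.0024
= 2.5417

2.5417


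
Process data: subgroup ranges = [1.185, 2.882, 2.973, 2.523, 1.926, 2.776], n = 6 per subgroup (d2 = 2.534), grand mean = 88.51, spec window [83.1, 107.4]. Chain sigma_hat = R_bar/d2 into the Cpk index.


R_bar = (1.185 + 2.882 + 2.973 + 2.523 + 1.926 + 2.776) / 6 = 2.3775
sigma = R_bar / d2 = 2.3775 / 2.534 = 0.93823994
Cp = (USL - LSL)/(6*sigma) = (107.4 - 83.1)/(6*0.93823994) = 4.3166
Cpu = (107.4 - 88.51)/(3*0.93823994) = 6.7111
Cpl = (88.51 - 83.1)/(3*0.93823994) = 1.9220
Cpk = min(Cpu, Cpl) = 1.9220

1.9220


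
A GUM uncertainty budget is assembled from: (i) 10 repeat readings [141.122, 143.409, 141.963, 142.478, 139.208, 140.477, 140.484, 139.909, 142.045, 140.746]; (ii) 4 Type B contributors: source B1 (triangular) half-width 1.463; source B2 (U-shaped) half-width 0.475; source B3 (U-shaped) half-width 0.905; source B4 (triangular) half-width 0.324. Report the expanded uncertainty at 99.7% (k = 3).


mean = (141.122 + 143.409 + 141.963 + 142.478 + 139.208 + 140.477 + 140.484 + 139.909 + 142.045 + 140.746) / 10 = 141.1841
s = sqrt(sum((x - mean)^2)/(n-1)) = 1.2775393
u_A = s / sqrt(n) = 1.2775393 / sqrt(10) = 0.4039934
u_B1 = 1.463 / sqrt(6) = 0.59726725
u_B2 = 0.475 / sqrt(2) = 0.33587572
u_B3 = 0.905 / sqrt(2) = 0.63993164
u_B4 = 0.324 / sqrt(6) = 0.13227245
uc = sqrt(0.4039934^2 + 0.59726725^2 + 0.33587572^2 + 0.63993164^2 + 0.13227245^2) = 1.0294464
U = k * uc = 3 * 1.0294464
U = 3.0883

3.0883


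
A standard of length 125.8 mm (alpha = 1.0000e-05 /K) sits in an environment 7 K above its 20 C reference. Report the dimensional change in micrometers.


dL = L * alpha * dT
= 125.8 * 1.0000e-05 * 7
= 0.0088060 mm
dL_um = 0.0088060 * 1000 = 8.8060 um

8.8060


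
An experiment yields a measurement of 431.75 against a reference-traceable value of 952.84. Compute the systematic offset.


Systematic error = measured - true
= 431.75 - 952.84
= -521.0900

-521.0900


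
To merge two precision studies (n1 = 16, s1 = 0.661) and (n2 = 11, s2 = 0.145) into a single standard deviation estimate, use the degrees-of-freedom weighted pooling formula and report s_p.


s_p = sqrt(((n1-1)*s1^2 + (n2-1)*s2^2) / (n1+n2-2))
numerator = (16-1)*0.661^2 + (11-1)*0.145^2 = 6.553815 + 0.21025 = 6.764065
denominator = 16 + 11 - 2 = 25
s_p^2 = 6.764065 / 25 = 0.2705626
s_p = sqrt(0.2705626) = 0.5202

0.5202


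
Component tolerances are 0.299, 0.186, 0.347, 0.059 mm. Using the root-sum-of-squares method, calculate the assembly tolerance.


RSS = sqrt(0.299^2 + 0.186^2 + 0.347^2 + 0.059^2)
= sqrt(0.247887)
= 0.4979

0.4979


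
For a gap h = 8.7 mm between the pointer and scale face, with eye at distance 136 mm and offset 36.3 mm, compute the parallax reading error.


error = h * offset / d
= 8.7 * 36.3 / 136
= 2.3221

2.3221


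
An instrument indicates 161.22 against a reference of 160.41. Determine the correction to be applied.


Correction = standard - reading
= 160.41 - 161.22
= -0.8100

-0.8100


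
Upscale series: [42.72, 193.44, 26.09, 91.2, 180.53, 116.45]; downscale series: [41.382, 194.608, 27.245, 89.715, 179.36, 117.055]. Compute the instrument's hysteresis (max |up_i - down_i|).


|42.72 - 41.382| = 1.3380
|193.44 - 194.608| = 1.1680
|26.09 - 27.245| = 1.1550
|91.2 - 89.715| = 1.4850
|180.53 - 179.36| = 1.1700
|116.45 - 117.055| = 0.6050
hysteresis = max(diffs) = 1.4850

1.4850


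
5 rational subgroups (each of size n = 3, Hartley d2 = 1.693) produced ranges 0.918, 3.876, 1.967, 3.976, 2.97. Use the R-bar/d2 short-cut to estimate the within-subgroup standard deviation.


R_bar = (0.918 + 3.876 + 1.967 + 3.976 + 2.97) / 5
R_bar = 13.707 / 5 = 2.7414
sigma_hat = R_bar / d2 = 2.7414 / 1.693 = 1.6193

1.6193


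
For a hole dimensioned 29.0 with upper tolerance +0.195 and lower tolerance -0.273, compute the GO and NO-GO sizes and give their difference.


GO = nominal - lower_tol (smallest hole = maximum material condition)
GO = 29.0 - 0.273 = 28.727
NO-GO = nominal + upper_tol (largest hole = least material condition)
NO-GO = 29.0 + 0.195 = 29.195
spread = NO-GO - GO = 29.195 - 28.727 = 0.4680

0.4680


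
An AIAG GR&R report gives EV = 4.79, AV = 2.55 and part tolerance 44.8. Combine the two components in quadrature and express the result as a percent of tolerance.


GRR = sqrt(EV^2 + AV^2) = sqrt(4.79^2 + 2.55^2) = 5.4264722
%GRR = GRR / tol * 100 = 5.4264722 / 44.8 * 100
%GRR = 12.1127

12.1127


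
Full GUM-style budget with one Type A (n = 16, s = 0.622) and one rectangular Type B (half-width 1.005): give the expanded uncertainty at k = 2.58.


u_A = s / sqrt(n) = 0.622 / sqrt(16) = 0.1555
u_B = half_width / sqrt(3) = 1.005 / sqrt(3) = 0.58023702
uc = sqrt(u_A^2 + u_B^2) = sqrt(0.1555^2 + 0.58023702^2) = 0.60071229
U = k * uc = 2.58 * 0.60071229
U = 1.5498

1.5498


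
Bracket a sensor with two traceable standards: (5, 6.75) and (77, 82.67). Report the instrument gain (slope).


slope = (y2 - y1) / (x2 - x1)
= (82.67 - 6.75) / (77 - 5)
= 75.9200 / 72
= 1.0544

1.0544


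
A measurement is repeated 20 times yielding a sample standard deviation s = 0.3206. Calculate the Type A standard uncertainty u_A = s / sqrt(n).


u_A = s / sqrt(n)
u_A = 0.3206 / sqrt(20)
u_A = 0.3206 / 4.472136
u_A = 0.0717

0.0717


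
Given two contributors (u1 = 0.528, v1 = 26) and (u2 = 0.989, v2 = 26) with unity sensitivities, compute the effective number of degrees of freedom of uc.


uc = sqrt(u1^2 + u2^2) = sqrt(0.528^2 + 0.989^2) = 1.1211177
v_eff = uc^4 / (u1^4/v1 + u2^4/v2)
= 1.1211177^4 / (0.528^4/26 + 0.989^4/26)
= 1.5798099 / 0.0397862
v_eff = 39.7075

39.7075


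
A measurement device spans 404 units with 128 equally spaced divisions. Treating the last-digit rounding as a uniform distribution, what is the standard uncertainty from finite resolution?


resolution = range / divisions
resolution = 404 / 128 = 3.15625
u_res = resolution / (2*sqrt(3))
u_res = 3.15625 / 3.4641016
u_res = 0.9111

0.9111


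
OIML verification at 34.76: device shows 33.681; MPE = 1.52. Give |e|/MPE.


e = indication - reference = 33.681 - 34.76 = -1.0790
|e| = 1.0790
ratio = |e| / MPE = 1.0790 / 1.52
ratio = 0.7099

0.7099


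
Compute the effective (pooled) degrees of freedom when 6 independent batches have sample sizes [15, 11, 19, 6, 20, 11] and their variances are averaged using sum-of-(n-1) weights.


nu = sum_i (n_i - 1)
nu = ((15 - 1) + (11 - 1) + (19 - 1) + (6 - 1) + (20 - 1) + (11 - 1))
nu = 14 + 10 + 18 + 5 + 19 + 10
nu = 76

76


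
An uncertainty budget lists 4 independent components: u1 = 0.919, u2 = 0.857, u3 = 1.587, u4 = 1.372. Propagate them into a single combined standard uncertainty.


uc = sqrt(0.919^2 + 0.857^2 + 1.587^2 + 1.372^2)
uc = sqrt(5.979963)
uc = 2.4454

2.4454


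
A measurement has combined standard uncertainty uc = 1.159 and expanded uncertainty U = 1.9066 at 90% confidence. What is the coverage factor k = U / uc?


k = U / uc
k = 1.9066 / 1.159
k = 1.645

1.645


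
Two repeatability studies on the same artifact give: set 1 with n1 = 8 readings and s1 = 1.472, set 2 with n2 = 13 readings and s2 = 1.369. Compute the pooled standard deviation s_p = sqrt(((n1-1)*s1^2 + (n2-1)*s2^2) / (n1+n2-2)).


s_p = sqrt(((n1-1)*s1^2 + (n2-1)*s2^2) / (n1+n2-2))
numerator = (8-1)*1.472^2 + (13-1)*1.369^2 = 15.167488 + 22.489932 = 37.65742
denominator = 8 + 13 - 2 = 19
s_p^2 = 37.65742 / 19 = 1.9819695
s_p = sqrt(1.9819695) = 1.4078

1.4078


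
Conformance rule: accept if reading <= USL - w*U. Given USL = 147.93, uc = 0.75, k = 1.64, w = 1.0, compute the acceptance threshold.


U = k * uc = 1.64 * 0.75 = 1.23
guard band g = w * U = 1.0 * 1.23 = 1.23
AL = USL - g = 147.93 - 1.23
AL = 146.7000

146.7000


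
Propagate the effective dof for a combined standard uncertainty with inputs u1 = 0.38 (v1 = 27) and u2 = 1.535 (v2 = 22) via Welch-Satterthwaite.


uc = sqrt(u1^2 + u2^2) = sqrt(0.38^2 + 1.535^2) = 1.5813365
v_eff = uc^4 / (u1^4/v1 + u2^4/v2)
= 1.5813365^4 / (0.38^4/27 + 1.535^4/22)
= 6.253126 / 0.25312665
v_eff = 24.7035

24.7035


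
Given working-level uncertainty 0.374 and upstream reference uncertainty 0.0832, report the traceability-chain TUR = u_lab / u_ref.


TUR = u_lab / u_ref
= 0.374 / 0.0832
= 4.4952

4.4952


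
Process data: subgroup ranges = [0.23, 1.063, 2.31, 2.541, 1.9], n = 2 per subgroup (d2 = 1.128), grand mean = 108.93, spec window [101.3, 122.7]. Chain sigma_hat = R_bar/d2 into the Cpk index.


R_bar = (0.23 + 1.063 + 2.31 + 2.541 + 1.9) / 5 = 1.6088
sigma = R_bar / d2 = 1.6088 / 1.128 = 1.4262411
Cp = (USL - LSL)/(6*sigma) = (122.7 - 101.3)/(6*1.4262411) = 2.5007
Cpu = (122.7 - 108.93)/(3*1.4262411) = 3.2182
Cpl = (108.93 - 101.3)/(3*1.4262411) = 1.7832
Cpk = min(Cpu, Cpl) = 1.7832

1.7832


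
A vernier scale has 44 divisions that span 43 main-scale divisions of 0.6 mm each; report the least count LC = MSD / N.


LC = MSD / n_div
= 0.6 / 44
= 0.0136

0.0136


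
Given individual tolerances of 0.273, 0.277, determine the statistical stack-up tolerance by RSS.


RSS = sqrt(0.273^2 + 0.277^2)
= sqrt(0.151258)
= 0.3889

0.3889


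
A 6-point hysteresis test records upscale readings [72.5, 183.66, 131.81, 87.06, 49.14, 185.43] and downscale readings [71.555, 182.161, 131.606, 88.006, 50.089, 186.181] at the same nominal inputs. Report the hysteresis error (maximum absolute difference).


|72.5 - 71.555| = 0.9450
|183.66 - 182.161| = 1.4990
|131.81 - 131.606| = 0.2040
|87.06 - 88.006| = 0.9460
|49.14 - 50.089| = 0.9490
|185.43 - 186.181| = 0.7510
hysteresis = max(diffs) = 1.4990

1.4990


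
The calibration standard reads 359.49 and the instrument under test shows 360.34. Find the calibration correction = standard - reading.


Correction = standard - reading
= 359.49 - 360.34
= -0.8500

-0.8500


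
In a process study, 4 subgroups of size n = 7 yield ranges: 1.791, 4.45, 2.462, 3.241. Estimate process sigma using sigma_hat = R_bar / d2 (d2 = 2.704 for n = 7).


R_bar = (1.791 + 4.45 + 2.462 + 3.241) / 4
R_bar = 11.944 / 4 = 2.986
sigma_hat = R_bar / d2 = 2.986 / 2.704 = 1.1043

1.1043


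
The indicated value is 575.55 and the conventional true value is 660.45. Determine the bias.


Systematic error = measured - true
= 575.55 - 660.45
= -84.9000

-84.9000
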